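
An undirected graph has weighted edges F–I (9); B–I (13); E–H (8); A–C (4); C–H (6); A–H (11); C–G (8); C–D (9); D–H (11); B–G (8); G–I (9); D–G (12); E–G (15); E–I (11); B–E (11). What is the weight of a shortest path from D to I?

21

A few of the D→I routes:
D -> G -> B -> I: 12 + 8 + 13 = 33
D -> H -> E -> I: 11 + 8 + 11 = 30
D -> C -> H -> E -> I: 9 + 6 + 8 + 11 = 34
D -> C -> G -> I: 9 + 8 + 9 = 26
D -> G -> I: 12 + 9 = 21
Best route has total 21.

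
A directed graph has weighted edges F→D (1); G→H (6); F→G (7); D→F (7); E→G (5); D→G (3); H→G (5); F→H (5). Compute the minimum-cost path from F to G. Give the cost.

Candidate routes:
F→G: 7
F→D→G: 1 + 3 = 4
F→H→G: 5 + 5 = 10
The minimum is 4.

4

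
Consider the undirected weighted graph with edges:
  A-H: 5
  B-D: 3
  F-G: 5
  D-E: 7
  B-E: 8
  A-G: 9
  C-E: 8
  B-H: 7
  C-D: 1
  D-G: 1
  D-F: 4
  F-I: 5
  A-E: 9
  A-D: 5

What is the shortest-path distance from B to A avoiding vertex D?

12

Candidate routes:
B→E→A: 8 + 9 = 17
B→H→A: 7 + 5 = 12
The minimum is 12.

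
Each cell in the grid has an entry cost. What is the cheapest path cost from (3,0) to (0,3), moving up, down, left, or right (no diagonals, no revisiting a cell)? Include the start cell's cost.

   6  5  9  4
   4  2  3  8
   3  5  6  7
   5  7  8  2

29

Path (3,0)→(2,0)→(1,0)→(1,1)→(1,2)→(1,3)→(0,3): 5 + 3 + 4 + 2 + 3 + 8 + 4 = 29.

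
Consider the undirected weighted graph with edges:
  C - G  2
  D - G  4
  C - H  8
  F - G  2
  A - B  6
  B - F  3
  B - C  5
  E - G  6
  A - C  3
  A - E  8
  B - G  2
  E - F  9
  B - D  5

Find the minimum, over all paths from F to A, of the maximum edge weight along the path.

3

A few of the F→A routes:
F→G→D→B→C→A: max(2, 4, 5, 5, 3) = 5
F→G→C→A: max(2, 2, 3) = 3
F→B→G→C→A: max(3, 2, 2, 3) = 3
F→G→B→C→A: max(2, 2, 5, 3) = 5
Best route has worst link 3.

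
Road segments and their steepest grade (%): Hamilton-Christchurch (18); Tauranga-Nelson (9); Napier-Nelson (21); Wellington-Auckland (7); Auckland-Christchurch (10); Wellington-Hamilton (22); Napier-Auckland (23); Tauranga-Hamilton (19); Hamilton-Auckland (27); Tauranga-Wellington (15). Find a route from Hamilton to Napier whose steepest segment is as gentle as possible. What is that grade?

21

Checking several routes:
Hamilton-Christchurch-Auckland-Wellington-Tauranga-Nelson-Napier: max(18, 10, 7, 15, 9, 21) = 21
Hamilton-Tauranga-Nelson-Napier: max(19, 9, 21) = 21
Hamilton-Wellington-Auckland-Napier: max(22, 7, 23) = 23
Hamilton-Christchurch-Auckland-Napier: max(18, 10, 23) = 23
Hamilton-Wellington-Tauranga-Nelson-Napier: max(22, 15, 9, 21) = 22
Smallest bottleneck: 21%.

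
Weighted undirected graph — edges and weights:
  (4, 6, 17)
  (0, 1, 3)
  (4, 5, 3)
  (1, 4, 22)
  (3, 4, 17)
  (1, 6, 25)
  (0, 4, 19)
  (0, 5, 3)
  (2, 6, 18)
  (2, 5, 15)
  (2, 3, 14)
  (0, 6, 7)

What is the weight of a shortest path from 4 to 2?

Some routes from 4 to 2:
4 - 5 - 0 - 6 - 2: 3 + 3 + 7 + 18 = 31
4 - 3 - 2: 17 + 14 = 31
4 - 5 - 2: 3 + 15 = 18
Best route has total 18.

18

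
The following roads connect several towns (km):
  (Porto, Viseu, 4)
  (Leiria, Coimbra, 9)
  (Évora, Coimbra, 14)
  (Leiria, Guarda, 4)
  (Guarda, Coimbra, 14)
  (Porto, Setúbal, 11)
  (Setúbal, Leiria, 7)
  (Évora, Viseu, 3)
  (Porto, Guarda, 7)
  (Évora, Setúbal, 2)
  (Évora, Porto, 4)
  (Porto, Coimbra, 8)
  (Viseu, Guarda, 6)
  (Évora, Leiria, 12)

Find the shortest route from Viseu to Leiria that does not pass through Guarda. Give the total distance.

12

Some routes from Viseu to Leiria avoiding Guarda:
Viseu -> Évora -> Leiria: 3 + 12 = 15
Viseu -> Évora -> Setúbal -> Leiria: 3 + 2 + 7 = 12
Viseu -> Porto -> Évora -> Setúbal -> Leiria: 4 + 4 + 2 + 7 = 17
Best route has total 12 km.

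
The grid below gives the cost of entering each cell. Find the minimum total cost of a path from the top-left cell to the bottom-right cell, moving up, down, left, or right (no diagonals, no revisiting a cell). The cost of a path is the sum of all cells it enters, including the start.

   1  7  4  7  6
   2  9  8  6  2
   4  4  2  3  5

21

Take r0c0 -> r1c0 -> r2c0 -> r2c1 -> r2c2 -> r2c3 -> r2c4 for a total of 1 + 2 + 4 + 4 + 2 + 3 + 5 = 21.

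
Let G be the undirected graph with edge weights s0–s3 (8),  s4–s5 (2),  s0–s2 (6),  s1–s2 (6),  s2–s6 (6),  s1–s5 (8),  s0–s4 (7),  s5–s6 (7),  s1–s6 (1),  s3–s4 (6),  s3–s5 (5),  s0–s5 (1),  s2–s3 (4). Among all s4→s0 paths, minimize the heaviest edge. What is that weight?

2

Checking several routes:
s4-s5-s0: max(2, 1) = 2
s4-s3-s2-s0: max(6, 4, 6) = 6
s4-s5-s3-s2-s0: max(2, 5, 4, 6) = 6
s4-s3-s2-s6-s5-s0: max(6, 4, 6, 7, 1) = 7
s4-s3-s5-s0: max(6, 5, 1) = 6
Best route has worst link 2.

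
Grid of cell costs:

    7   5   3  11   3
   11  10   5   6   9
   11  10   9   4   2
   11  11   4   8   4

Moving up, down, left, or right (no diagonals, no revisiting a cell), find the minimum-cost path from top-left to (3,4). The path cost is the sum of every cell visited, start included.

Best path: (0,0)→(0,1)→(0,2)→(1,2)→(1,3)→(2,3)→(2,4)→(3,4)
Cost: 7 + 5 + 3 + 5 + 6 + 4 + 2 + 4 = 36

36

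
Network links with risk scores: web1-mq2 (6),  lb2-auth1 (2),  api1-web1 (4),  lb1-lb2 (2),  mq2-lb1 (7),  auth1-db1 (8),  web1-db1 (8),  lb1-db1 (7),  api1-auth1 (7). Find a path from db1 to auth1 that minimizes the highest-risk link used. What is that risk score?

Some routes from db1 to auth1:
db1 - lb1 - mq2 - web1 - api1 - auth1: max(7, 7, 6, 4, 7) = 7
db1 - auth1: max(8) = 8
db1 - lb1 - lb2 - auth1: max(7, 2, 2) = 7
Smallest bottleneck: 7.

7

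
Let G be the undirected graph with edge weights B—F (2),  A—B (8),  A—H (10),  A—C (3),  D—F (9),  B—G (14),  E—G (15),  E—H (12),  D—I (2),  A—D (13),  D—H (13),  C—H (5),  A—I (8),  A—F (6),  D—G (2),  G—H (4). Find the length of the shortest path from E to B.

28

Comparing a few candidate routes:
E → G → B: 15 + 14 = 29
E → H → G → D → F → B: 12 + 4 + 2 + 9 + 2 = 29
E → H → A → F → B: 12 + 10 + 6 + 2 = 30
E → H → C → A → F → B: 12 + 5 + 3 + 6 + 2 = 28
E → G → D → F → B: 15 + 2 + 9 + 2 = 28
E → H → C → A → B: 12 + 5 + 3 + 8 = 28
Shortest: 28.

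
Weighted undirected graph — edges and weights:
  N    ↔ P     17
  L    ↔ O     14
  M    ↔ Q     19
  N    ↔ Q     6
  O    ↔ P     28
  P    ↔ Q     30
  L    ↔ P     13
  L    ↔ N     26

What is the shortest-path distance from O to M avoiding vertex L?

Candidate routes:
O -> P -> Q -> M: 28 + 30 + 19 = 77
O -> P -> N -> Q -> M: 28 + 17 + 6 + 19 = 70
The minimum is 70.

70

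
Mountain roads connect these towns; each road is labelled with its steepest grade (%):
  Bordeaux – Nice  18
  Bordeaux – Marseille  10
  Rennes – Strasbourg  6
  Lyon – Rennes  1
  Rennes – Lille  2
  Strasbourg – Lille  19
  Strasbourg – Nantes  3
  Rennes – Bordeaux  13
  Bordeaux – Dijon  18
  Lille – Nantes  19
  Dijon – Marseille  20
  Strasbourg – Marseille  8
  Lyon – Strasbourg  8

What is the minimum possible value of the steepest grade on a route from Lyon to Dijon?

18

Some routes from Lyon to Dijon:
Lyon-Rennes-Strasbourg-Marseille-Bordeaux-Dijon: max(1, 6, 8, 10, 18) = 18
Lyon-Strasbourg-Rennes-Bordeaux-Dijon: max(8, 6, 13, 18) = 18
Lyon-Strasbourg-Marseille-Bordeaux-Dijon: max(8, 8, 10, 18) = 18
Lyon-Rennes-Bordeaux-Dijon: max(1, 13, 18) = 18
The minimum achievable maximum is 18%.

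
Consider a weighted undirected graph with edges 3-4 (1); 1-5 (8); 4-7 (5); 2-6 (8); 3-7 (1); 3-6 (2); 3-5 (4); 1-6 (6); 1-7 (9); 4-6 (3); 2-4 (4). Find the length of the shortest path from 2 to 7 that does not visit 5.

Comparing a few candidate routes:
2 - 4 - 7: 4 + 5 = 9
2 - 4 - 3 - 7: 4 + 1 + 1 = 6
2 - 6 - 4 - 3 - 7: 8 + 3 + 1 + 1 = 13
2 - 6 - 3 - 7: 8 + 2 + 1 = 11
2 - 4 - 6 - 3 - 7: 4 + 3 + 2 + 1 = 10
Shortest: 6.

6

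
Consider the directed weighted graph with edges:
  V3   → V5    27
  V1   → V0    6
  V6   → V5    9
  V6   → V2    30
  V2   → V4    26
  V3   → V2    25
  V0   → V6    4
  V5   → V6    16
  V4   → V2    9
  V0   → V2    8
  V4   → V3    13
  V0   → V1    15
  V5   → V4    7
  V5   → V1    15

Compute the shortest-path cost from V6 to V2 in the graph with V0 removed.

25

Paths from V6 to V2 avoiding V0:
V6 → V2: 30
V6 → V5 → V4 → V3 → V2: 9 + 7 + 13 + 25 = 54
V6 → V5 → V4 → V2: 9 + 7 + 9 = 25
Best route has total 25.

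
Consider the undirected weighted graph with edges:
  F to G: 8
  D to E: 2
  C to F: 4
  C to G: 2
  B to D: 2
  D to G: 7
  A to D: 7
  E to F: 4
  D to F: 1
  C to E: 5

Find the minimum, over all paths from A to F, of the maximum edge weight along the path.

A few of the A→F routes:
A - D - E - F: max(7, 2, 4) = 7
A - D - G - C - E - F: max(7, 7, 2, 5, 4) = 7
A - D - E - C - F: max(7, 2, 5, 4) = 7
A - D - F: max(7, 1) = 7
Best route has worst link 7.

7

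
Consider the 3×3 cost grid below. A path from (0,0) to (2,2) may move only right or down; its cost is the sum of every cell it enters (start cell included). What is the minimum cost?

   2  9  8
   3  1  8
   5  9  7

21

Cheapest: [0,0] [1,0] [1,1] [1,2] [2,2]
  2 + 3 + 1 + 8 + 7 = 21
For comparison, the top-then-right route costs 34.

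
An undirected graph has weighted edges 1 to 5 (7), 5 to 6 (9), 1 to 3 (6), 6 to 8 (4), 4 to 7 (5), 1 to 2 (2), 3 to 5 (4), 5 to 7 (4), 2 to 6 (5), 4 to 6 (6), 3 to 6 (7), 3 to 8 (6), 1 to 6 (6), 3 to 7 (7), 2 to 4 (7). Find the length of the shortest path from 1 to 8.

Comparing a few candidate routes:
1-2-6-8: 2 + 5 + 4 = 11
1-3-8: 6 + 6 = 12
1-6-8: 6 + 4 = 10
Best route has total 10.

10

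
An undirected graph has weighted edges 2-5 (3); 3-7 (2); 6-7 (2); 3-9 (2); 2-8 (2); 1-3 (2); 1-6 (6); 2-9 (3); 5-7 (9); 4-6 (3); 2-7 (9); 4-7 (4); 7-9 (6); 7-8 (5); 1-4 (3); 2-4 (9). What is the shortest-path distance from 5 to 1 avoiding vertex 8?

10

Comparing a few candidate routes:
5→2→4→1: 3 + 9 + 3 = 15
5→7→3→1: 9 + 2 + 2 = 13
5→2→9→7→3→1: 3 + 3 + 6 + 2 + 2 = 16
5→2→9→3→1: 3 + 3 + 2 + 2 = 10
5→2→7→3→1: 3 + 9 + 2 + 2 = 16
Best route has total 10.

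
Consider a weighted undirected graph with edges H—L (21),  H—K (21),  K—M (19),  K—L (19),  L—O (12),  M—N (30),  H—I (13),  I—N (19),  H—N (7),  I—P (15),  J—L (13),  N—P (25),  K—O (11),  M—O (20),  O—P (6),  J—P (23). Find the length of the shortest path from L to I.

33

A few of the L→I routes:
L -> K -> O -> P -> I: 19 + 11 + 6 + 15 = 51
L -> H -> I: 21 + 13 = 34
L -> O -> P -> I: 12 + 6 + 15 = 33
L -> H -> N -> I: 21 + 7 + 19 = 47
The minimum is 33.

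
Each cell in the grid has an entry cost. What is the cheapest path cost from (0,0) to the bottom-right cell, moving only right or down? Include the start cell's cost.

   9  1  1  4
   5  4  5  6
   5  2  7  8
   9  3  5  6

Best path: (0,0) → (0,1) → (1,1) → (2,1) → (3,1) → (3,2) → (3,3)
Cost: 9 + 1 + 4 + 2 + 3 + 5 + 6 = 30
(Top row then right column would cost 35.)

30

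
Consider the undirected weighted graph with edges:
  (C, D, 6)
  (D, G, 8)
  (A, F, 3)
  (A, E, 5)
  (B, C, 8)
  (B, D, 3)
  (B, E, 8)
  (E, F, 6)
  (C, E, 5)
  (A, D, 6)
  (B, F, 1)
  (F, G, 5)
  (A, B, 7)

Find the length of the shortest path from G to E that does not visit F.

Some routes from G to E avoiding F:
G-D-A-E: 8 + 6 + 5 = 19
G-D-C-E: 8 + 6 + 5 = 19
G-D-B-A-E: 8 + 3 + 7 + 5 = 23
G-D-B-E: 8 + 3 + 8 = 19
Shortest: 19.

19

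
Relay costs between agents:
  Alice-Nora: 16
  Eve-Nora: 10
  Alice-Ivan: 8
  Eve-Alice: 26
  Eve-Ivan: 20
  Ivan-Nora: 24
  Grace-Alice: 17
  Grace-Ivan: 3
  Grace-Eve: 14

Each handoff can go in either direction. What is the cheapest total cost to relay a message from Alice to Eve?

25

Some routes from Alice to Eve:
Alice → Nora → Eve: 16 + 10 = 26
Alice → Eve: 26
Alice → Ivan → Grace → Eve: 8 + 3 + 14 = 25
Alice → Ivan → Eve: 8 + 20 = 28
Shortest: 25.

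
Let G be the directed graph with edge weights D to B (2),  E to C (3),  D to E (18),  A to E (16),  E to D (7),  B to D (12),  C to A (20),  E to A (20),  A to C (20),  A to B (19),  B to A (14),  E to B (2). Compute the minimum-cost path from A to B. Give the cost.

Paths from A to B:
A → E → B: 16 + 2 = 18
A → B: 19
A → E → D → B: 16 + 7 + 2 = 25
Shortest: 18.

18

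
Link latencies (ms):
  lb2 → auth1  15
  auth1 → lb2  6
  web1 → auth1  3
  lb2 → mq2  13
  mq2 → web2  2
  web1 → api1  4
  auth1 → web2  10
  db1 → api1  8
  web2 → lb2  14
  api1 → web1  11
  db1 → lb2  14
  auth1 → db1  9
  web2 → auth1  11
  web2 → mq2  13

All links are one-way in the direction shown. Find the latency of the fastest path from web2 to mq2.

13

Paths from web2 to mq2:
web2 - auth1 - db1 - lb2 - mq2: 11 + 9 + 14 + 13 = 47
web2 - auth1 - lb2 - mq2: 11 + 6 + 13 = 30
web2 - mq2: 13
web2 - lb2 - mq2: 14 + 13 = 27
Best route has total 13 ms.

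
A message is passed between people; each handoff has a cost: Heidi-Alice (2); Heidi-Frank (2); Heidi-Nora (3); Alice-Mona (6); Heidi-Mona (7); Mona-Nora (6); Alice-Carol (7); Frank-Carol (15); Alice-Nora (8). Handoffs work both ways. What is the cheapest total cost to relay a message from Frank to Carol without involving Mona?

11

Paths from Frank to Carol avoiding Mona:
Frank→Heidi→Alice→Carol: 2 + 2 + 7 = 11
Frank→Heidi→Nora→Alice→Carol: 2 + 3 + 8 + 7 = 20
Frank→Carol: 15
The minimum is 11.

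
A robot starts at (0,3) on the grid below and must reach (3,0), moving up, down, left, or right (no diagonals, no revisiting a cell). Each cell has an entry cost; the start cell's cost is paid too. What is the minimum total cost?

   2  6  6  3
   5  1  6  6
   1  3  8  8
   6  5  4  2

One optimal route is [0,3]→[0,2]→[0,1]→[1,1]→[2,1]→[2,0]→[3,0].
Its cost is 3 + 6 + 6 + 1 + 3 + 1 + 6 = 26.

26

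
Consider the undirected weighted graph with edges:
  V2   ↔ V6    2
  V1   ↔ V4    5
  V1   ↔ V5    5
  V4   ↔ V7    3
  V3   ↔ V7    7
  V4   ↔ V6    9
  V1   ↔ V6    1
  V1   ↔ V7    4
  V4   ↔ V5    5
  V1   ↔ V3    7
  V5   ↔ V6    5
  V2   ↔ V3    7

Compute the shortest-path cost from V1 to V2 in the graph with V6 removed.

Routes from V1 to V2 avoiding V6:
V1 - V3 - V2: 7 + 7 = 14
V1 - V4 - V7 - V3 - V2: 5 + 3 + 7 + 7 = 22
V1 - V5 - V4 - V7 - V3 - V2: 5 + 5 + 3 + 7 + 7 = 27
V1 - V7 - V3 - V2: 4 + 7 + 7 = 18
Shortest: 14.

14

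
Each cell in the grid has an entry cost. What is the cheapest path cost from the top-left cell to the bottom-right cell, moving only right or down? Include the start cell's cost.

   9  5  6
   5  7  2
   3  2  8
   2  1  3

Best path: (0,0)→(1,0)→(2,0)→(2,1)→(3,1)→(3,2)
Cost: 9 + 5 + 3 + 2 + 1 + 3 = 23
For comparison, the top-then-right route costs 33.

23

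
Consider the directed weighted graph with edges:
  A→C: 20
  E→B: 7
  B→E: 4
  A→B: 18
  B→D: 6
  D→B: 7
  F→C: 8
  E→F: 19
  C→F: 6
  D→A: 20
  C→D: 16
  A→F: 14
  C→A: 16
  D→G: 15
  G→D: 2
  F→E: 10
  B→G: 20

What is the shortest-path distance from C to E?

Some routes from C to E:
C→A→B→E: 16 + 18 + 4 = 38
C→A→F→E: 16 + 14 + 10 = 40
C→F→E: 6 + 10 = 16
C→D→B→E: 16 + 7 + 4 = 27
The minimum is 16.

16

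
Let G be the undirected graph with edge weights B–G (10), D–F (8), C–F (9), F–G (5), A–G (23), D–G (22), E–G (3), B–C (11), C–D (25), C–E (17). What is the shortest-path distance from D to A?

36

Comparing a few candidate routes:
D-F-G-A: 8 + 5 + 23 = 36
D-F-C-E-G-A: 8 + 9 + 17 + 3 + 23 = 60
D-G-A: 22 + 23 = 45
Best route has total 36.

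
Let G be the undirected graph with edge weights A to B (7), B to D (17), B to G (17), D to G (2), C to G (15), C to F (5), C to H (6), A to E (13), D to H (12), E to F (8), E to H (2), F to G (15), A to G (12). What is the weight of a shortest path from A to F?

A few of the A→F routes:
A -> G -> F: 12 + 15 = 27
A -> G -> D -> H -> C -> F: 12 + 2 + 12 + 6 + 5 = 37
A -> E -> F: 13 + 8 = 21
A -> E -> H -> C -> F: 13 + 2 + 6 + 5 = 26
A -> G -> C -> F: 12 + 15 + 5 = 32
A -> G -> D -> H -> E -> F: 12 + 2 + 12 + 2 + 8 = 36
The minimum is 21.

21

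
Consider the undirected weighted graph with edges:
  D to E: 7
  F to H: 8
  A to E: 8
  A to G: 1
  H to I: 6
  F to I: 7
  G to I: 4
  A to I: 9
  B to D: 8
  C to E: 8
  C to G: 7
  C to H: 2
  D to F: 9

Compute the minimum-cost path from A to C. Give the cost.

8

Checking several routes:
A-G-I-H-C: 1 + 4 + 6 + 2 = 13
A-G-C: 1 + 7 = 8
A-E-C: 8 + 8 = 16
The minimum is 8.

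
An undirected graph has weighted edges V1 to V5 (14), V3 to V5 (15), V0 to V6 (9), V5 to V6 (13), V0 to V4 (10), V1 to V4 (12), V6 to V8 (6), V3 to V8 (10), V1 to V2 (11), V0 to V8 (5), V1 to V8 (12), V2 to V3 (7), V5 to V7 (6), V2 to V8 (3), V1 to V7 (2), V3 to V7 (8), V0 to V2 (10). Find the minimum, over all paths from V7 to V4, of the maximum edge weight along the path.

10

Some routes from V7 to V4:
V7 -> V3 -> V8 -> V2 -> V0 -> V4: max(8, 10, 3, 10, 10) = 10
V7 -> V3 -> V2 -> V8 -> V6 -> V0 -> V4: max(8, 7, 3, 6, 9, 10) = 10
V7 -> V3 -> V8 -> V0 -> V4: max(8, 10, 5, 10) = 10
V7 -> V3 -> V2 -> V8 -> V0 -> V4: max(8, 7, 3, 5, 10) = 10
V7 -> V3 -> V8 -> V6 -> V0 -> V4: max(8, 10, 6, 9, 10) = 10
The minimum achievable maximum is 10.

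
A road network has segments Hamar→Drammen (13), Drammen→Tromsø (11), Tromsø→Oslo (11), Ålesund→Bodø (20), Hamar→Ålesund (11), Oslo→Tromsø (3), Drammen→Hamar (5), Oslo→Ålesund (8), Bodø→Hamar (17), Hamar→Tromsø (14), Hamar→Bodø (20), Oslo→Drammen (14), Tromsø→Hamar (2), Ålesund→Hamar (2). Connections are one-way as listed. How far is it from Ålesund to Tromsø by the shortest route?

16

Candidate routes:
Ålesund → Bodø → Hamar → Tromsø: 20 + 17 + 14 = 51
Ålesund → Hamar → Tromsø: 2 + 14 = 16
Ålesund → Bodø → Hamar → Drammen → Tromsø: 20 + 17 + 13 + 11 = 61
Ålesund → Hamar → Drammen → Tromsø: 2 + 13 + 11 = 26
Best route has total 16 km.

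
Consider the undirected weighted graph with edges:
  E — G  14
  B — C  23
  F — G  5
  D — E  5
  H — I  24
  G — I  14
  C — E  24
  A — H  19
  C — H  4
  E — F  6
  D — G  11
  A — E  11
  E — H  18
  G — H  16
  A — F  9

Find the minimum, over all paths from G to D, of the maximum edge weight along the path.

Some routes from G to D:
G - F - A - E - D: max(5, 9, 11, 5) = 11
G - D: max(11) = 11
G - H - E - D: max(16, 18, 5) = 18
G - E - D: max(14, 5) = 14
G - F - E - D: max(5, 6, 5) = 6
Smallest bottleneck: 6.

6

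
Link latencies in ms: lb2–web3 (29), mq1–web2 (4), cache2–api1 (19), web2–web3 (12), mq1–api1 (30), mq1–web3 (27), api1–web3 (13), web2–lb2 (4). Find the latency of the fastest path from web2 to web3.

12

Routes from web2 to web3:
web2→web3: 12
web2→lb2→web3: 4 + 29 = 33
web2→mq1→web3: 4 + 27 = 31
web2→mq1→api1→web3: 4 + 30 + 13 = 47
Shortest: 12 ms.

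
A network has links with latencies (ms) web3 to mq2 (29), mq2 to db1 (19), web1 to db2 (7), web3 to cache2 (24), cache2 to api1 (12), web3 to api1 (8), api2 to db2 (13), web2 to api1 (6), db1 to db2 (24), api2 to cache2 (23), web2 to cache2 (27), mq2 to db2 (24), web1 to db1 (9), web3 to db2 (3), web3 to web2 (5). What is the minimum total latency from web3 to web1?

10

Comparing a few candidate routes:
web3→mq2→db1→web1: 29 + 19 + 9 = 57
web3→db2→mq2→db1→web1: 3 + 24 + 19 + 9 = 55
web3→db2→db1→web1: 3 + 24 + 9 = 36
web3→db2→web1: 3 + 7 = 10
The minimum is 10 ms.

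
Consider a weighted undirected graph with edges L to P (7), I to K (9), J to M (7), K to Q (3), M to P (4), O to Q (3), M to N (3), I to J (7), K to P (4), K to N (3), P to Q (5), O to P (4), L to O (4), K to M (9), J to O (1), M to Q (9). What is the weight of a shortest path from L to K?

A few of the L→K routes:
L -> O -> P -> K: 4 + 4 + 4 = 12
L -> O -> P -> Q -> K: 4 + 4 + 5 + 3 = 16
L -> P -> K: 7 + 4 = 11
L -> P -> Q -> K: 7 + 5 + 3 = 15
L -> O -> Q -> P -> K: 4 + 3 + 5 + 4 = 16
L -> O -> Q -> K: 4 + 3 + 3 = 10
Shortest: 10.

10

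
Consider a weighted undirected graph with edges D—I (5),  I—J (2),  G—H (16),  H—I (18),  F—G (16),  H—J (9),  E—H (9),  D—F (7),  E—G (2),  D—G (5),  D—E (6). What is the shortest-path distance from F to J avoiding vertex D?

36

Routes from F to J avoiding D:
F -> G -> H -> I -> J: 16 + 16 + 18 + 2 = 52
F -> G -> H -> J: 16 + 16 + 9 = 41
F -> G -> E -> H -> J: 16 + 2 + 9 + 9 = 36
F -> G -> E -> H -> I -> J: 16 + 2 + 9 + 18 + 2 = 47
Shortest: 36.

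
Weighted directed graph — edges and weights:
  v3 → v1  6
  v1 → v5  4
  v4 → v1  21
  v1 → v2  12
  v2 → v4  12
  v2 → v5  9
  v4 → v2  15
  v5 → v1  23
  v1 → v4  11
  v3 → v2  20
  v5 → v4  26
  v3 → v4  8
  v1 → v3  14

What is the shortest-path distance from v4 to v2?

Candidate routes:
v4→v1→v3→v2: 21 + 14 + 20 = 55
v4→v1→v2: 21 + 12 = 33
v4→v2: 15
The minimum is 15.

15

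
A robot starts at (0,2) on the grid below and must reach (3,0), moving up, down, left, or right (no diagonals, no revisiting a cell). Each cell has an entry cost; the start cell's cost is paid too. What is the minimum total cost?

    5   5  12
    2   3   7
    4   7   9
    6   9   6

Cheapest: (0,2) → (0,1) → (1,1) → (1,0) → (2,0) → (3,0)
  12 + 5 + 3 + 2 + 4 + 6 = 32

32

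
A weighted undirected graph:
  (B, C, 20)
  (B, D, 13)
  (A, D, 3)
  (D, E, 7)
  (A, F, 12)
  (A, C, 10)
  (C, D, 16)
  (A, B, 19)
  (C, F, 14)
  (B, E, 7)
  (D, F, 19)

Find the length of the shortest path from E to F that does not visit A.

Comparing a few candidate routes:
E - B - D - F: 7 + 13 + 19 = 39
E - D - C - F: 7 + 16 + 14 = 37
E - B - C - F: 7 + 20 + 14 = 41
E - D - F: 7 + 19 = 26
E - B - D - C - F: 7 + 13 + 16 + 14 = 50
E - D - B - C - F: 7 + 13 + 20 + 14 = 54
The minimum is 26.

26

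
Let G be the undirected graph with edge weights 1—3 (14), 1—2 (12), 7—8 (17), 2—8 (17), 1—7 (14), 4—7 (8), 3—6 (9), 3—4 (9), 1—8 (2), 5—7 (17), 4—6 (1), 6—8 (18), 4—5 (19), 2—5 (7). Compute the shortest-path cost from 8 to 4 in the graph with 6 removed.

A few of the 8→4 routes:
8→1→7→4: 2 + 14 + 8 = 24
8→1→2→5→4: 2 + 12 + 7 + 19 = 40
8→1→3→4: 2 + 14 + 9 = 25
8→2→5→4: 17 + 7 + 19 = 43
8→7→4: 17 + 8 = 25
Best route has total 24.

24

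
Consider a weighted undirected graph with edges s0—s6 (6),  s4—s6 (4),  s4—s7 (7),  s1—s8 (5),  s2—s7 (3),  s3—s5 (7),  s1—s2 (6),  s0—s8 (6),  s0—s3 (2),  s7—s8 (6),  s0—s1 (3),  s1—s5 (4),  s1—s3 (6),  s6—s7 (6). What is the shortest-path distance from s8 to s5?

9

A few of the s8→s5 routes:
s8 → s0 → s1 → s5: 6 + 3 + 4 = 13
s8 → s0 → s3 → s5: 6 + 2 + 7 = 15
s8 → s1 → s0 → s3 → s5: 5 + 3 + 2 + 7 = 17
s8 → s1 → s5: 5 + 4 = 9
s8 → s0 → s3 → s1 → s5: 6 + 2 + 6 + 4 = 18
s8 → s1 → s3 → s5: 5 + 6 + 7 = 18
Shortest: 9.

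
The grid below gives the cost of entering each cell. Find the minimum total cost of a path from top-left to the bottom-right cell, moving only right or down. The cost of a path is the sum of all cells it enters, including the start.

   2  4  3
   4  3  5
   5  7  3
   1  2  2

16

Cheapest: r0c0→r1c0→r2c0→r3c0→r3c1→r3c2
  2 + 4 + 5 + 1 + 2 + 2 = 16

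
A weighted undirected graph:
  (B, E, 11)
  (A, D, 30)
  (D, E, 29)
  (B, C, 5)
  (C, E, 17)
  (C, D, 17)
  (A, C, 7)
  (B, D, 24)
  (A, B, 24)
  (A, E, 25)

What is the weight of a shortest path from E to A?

23

Some routes from E to A:
E-A: 25
E-B-C-A: 11 + 5 + 7 = 23
E-C-A: 17 + 7 = 24
Shortest: 23.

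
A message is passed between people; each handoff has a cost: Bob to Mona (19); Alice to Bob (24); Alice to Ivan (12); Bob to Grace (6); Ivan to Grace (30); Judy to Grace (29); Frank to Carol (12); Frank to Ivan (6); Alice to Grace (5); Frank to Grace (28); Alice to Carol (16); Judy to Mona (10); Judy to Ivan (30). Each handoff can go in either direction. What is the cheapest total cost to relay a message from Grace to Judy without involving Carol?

Comparing a few candidate routes:
Grace -> Frank -> Ivan -> Judy: 28 + 6 + 30 = 64
Grace -> Bob -> Mona -> Judy: 6 + 19 + 10 = 35
Grace -> Alice -> Ivan -> Judy: 5 + 12 + 30 = 47
Grace -> Alice -> Bob -> Mona -> Judy: 5 + 24 + 19 + 10 = 58
Grace -> Judy: 29
Grace -> Ivan -> Judy: 30 + 30 = 60
Best route has total 29.

29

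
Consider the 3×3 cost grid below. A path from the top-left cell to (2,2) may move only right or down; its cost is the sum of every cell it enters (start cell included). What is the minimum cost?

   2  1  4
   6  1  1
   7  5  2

Take r0c0 -> r0c1 -> r1c1 -> r1c2 -> r2c2 for a total of 2 + 1 + 1 + 1 + 2 = 7.

7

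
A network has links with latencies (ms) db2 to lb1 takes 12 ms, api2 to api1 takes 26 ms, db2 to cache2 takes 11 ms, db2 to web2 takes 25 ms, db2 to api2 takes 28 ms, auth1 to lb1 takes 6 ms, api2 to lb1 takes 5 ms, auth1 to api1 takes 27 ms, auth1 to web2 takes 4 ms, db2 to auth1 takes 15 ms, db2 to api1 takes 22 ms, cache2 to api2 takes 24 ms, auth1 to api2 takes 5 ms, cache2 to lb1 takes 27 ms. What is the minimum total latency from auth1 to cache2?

26

Checking several routes:
auth1 -> lb1 -> cache2: 6 + 27 = 33
auth1 -> lb1 -> db2 -> cache2: 6 + 12 + 11 = 29
auth1 -> api2 -> lb1 -> db2 -> cache2: 5 + 5 + 12 + 11 = 33
auth1 -> api2 -> cache2: 5 + 24 = 29
auth1 -> db2 -> cache2: 15 + 11 = 26
Shortest: 26 ms.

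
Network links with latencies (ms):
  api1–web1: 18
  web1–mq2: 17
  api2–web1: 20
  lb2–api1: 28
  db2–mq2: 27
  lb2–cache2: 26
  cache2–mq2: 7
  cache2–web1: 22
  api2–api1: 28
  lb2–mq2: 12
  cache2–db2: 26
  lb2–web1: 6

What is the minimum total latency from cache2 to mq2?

7

A few of the cache2→mq2 routes:
cache2 - lb2 - mq2: 26 + 12 = 38
cache2 - web1 - mq2: 22 + 17 = 39
cache2 - mq2: 7
Best route has total 7 ms.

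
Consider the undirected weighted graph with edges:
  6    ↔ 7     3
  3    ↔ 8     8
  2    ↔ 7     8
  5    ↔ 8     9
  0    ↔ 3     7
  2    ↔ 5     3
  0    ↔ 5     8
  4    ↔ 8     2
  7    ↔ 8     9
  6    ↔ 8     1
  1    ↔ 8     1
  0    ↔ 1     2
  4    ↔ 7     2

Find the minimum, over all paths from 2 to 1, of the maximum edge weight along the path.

Checking several routes:
2 → 7 → 6 → 8 → 1: max(8, 3, 1, 1) = 8
2 → 7 → 6 → 8 → 3 → 0 → 1: max(8, 3, 1, 8, 7, 2) = 8
2 → 7 → 4 → 8 → 3 → 0 → 1: max(8, 2, 2, 8, 7, 2) = 8
2 → 7 → 4 → 8 → 1: max(8, 2, 2, 1) = 8
2 → 5 → 0 → 3 → 8 → 1: max(3, 8, 7, 8, 1) = 8
2 → 5 → 0 → 1: max(3, 8, 2) = 8
Best route has worst link 8.

8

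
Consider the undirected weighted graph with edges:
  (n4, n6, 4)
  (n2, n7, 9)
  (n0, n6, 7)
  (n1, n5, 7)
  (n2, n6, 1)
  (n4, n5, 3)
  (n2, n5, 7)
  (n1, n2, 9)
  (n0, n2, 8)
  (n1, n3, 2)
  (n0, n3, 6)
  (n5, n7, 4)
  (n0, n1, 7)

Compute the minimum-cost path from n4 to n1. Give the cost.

10

Checking several routes:
n4 -> n6 -> n2 -> n1: 4 + 1 + 9 = 14
n4 -> n5 -> n1: 3 + 7 = 10
n4 -> n6 -> n0 -> n1: 4 + 7 + 7 = 18
The minimum is 10.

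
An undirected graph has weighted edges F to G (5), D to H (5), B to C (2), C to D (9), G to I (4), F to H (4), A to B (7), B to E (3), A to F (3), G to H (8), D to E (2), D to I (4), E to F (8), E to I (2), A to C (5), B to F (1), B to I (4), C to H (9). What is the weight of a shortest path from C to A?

5

Comparing a few candidate routes:
C - B - A: 2 + 7 = 9
C - B - F - A: 2 + 1 + 3 = 6
C - A: 5
Best route has total 5.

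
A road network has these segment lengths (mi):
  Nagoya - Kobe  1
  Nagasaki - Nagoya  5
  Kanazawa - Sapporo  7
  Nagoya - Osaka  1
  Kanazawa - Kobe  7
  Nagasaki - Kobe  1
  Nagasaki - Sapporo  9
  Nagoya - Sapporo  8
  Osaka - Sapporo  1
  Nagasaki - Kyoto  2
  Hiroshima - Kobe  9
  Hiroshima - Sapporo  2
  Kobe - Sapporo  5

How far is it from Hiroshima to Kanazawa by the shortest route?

9

Checking several routes:
Hiroshima→Sapporo→Kanazawa: 2 + 7 = 9
Hiroshima→Sapporo→Osaka→Nagoya→Kobe→Kanazawa: 2 + 1 + 1 + 1 + 7 = 12
Hiroshima→Sapporo→Kobe→Kanazawa: 2 + 5 + 7 = 14
Hiroshima→Kobe→Kanazawa: 9 + 7 = 16
Shortest: 9 mi.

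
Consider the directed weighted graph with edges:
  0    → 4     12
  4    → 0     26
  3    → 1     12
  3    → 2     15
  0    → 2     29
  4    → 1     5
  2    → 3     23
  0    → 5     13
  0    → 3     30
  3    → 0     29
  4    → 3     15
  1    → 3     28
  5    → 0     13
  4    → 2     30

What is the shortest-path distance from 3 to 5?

42

Routes from 3 to 5:
3 -> 0 -> 5: 29 + 13 = 42
Shortest: 42.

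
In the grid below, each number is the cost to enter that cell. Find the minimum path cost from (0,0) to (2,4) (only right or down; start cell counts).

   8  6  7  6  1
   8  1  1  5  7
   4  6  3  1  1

21

Take (0,0) -> (0,1) -> (1,1) -> (1,2) -> (2,2) -> (2,3) -> (2,4) for a total of 8 + 6 + 1 + 1 + 3 + 1 + 1 = 21.
For comparison, the top-then-right route costs 36.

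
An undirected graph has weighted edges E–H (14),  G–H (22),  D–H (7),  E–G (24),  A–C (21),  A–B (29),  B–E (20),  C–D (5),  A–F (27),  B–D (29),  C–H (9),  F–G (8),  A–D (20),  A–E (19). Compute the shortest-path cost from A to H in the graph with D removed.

Some routes from A to H avoiding D:
A→E→G→H: 19 + 24 + 22 = 65
A→F→G→H: 27 + 8 + 22 = 57
A→C→H: 21 + 9 = 30
A→E→H: 19 + 14 = 33
A→F→G→E→H: 27 + 8 + 24 + 14 = 73
A→B→E→H: 29 + 20 + 14 = 63
The minimum is 30.

30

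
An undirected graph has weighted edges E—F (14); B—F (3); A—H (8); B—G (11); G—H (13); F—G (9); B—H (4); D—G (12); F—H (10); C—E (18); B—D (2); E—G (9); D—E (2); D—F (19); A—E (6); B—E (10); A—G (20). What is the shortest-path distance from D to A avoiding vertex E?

14

Some routes from D to A avoiding E:
D -> B -> F -> H -> A: 2 + 3 + 10 + 8 = 23
D -> B -> H -> A: 2 + 4 + 8 = 14
D -> B -> G -> A: 2 + 11 + 20 = 33
D -> G -> A: 12 + 20 = 32
Shortest: 14.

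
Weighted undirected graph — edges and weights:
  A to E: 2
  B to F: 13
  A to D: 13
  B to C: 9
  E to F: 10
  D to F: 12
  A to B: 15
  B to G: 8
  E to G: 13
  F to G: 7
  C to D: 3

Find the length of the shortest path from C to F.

Checking several routes:
C - B - G - F: 9 + 8 + 7 = 24
C - D - A - E - F: 3 + 13 + 2 + 10 = 28
C - B - F: 9 + 13 = 22
C - D - F: 3 + 12 = 15
The minimum is 15.

15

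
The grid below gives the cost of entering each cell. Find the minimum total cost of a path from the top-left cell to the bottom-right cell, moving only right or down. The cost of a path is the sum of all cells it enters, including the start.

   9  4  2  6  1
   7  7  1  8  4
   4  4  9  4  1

27

Best path: [0,0] → [0,1] → [0,2] → [0,3] → [0,4] → [1,4] → [2,4]
Cost: 9 + 4 + 2 + 6 + 1 + 4 + 1 = 27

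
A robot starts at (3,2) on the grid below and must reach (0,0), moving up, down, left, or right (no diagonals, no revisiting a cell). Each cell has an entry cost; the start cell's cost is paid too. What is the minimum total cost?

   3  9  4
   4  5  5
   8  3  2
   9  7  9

26

One optimal route is r3c2 -> r2c2 -> r2c1 -> r1c1 -> r1c0 -> r0c0.
Its cost is 9 + 2 + 3 + 5 + 4 + 3 = 26.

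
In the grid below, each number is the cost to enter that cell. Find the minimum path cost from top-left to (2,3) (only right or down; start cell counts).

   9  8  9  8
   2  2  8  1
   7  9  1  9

31

One optimal route is r0c0 → r1c0 → r1c1 → r1c2 → r1c3 → r2c3.
Its cost is 9 + 2 + 2 + 8 + 1 + 9 = 31.
(Top row then right column would cost 44.)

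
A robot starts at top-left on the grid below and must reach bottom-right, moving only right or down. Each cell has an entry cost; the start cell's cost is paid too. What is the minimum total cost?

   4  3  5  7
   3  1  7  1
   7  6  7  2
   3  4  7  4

22

Take r0c0 → r0c1 → r1c1 → r1c2 → r1c3 → r2c3 → r3c3 for a total of 4 + 3 + 1 + 7 + 1 + 2 + 4 = 22.
For comparison, the top-then-right route costs 26.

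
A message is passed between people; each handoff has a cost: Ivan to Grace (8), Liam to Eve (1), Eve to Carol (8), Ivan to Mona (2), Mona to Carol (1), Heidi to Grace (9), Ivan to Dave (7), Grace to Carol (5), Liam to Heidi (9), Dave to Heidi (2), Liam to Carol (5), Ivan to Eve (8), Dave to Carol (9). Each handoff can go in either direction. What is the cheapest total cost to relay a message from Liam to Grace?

10

Comparing a few candidate routes:
Liam - Carol - Mona - Ivan - Grace: 5 + 1 + 2 + 8 = 16
Liam - Eve - Ivan - Grace: 1 + 8 + 8 = 17
Liam - Eve - Ivan - Mona - Carol - Grace: 1 + 8 + 2 + 1 + 5 = 17
Liam - Carol - Grace: 5 + 5 = 10
Liam - Heidi - Grace: 9 + 9 = 18
Liam - Eve - Carol - Grace: 1 + 8 + 5 = 14
Shortest: 10.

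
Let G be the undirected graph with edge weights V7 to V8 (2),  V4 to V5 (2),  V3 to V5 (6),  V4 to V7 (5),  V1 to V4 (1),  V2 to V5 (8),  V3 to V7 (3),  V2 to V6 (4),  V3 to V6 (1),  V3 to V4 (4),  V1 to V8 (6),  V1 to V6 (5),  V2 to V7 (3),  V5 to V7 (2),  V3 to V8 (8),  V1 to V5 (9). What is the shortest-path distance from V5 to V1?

3

Checking several routes:
V5-V7-V4-V1: 2 + 5 + 1 = 8
V5-V4-V1: 2 + 1 = 3
V5-V1: 9
V5-V7-V3-V4-V1: 2 + 3 + 4 + 1 = 10
The minimum is 3.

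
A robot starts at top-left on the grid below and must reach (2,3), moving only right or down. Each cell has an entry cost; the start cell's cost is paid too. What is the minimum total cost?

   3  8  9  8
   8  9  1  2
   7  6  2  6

29

One optimal route is r0c0 → r0c1 → r0c2 → r1c2 → r1c3 → r2c3.
Its cost is 3 + 8 + 9 + 1 + 2 + 6 = 29.
For comparison, the top-then-right route costs 36.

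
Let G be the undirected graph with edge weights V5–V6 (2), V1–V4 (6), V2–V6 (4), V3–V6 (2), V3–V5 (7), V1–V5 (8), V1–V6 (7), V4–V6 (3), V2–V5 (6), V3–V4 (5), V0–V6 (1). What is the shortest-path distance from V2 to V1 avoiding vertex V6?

14

Routes from V2 to V1 avoiding V6:
V2 -> V5 -> V1: 6 + 8 = 14
V2 -> V5 -> V3 -> V4 -> V1: 6 + 7 + 5 + 6 = 24
The minimum is 14.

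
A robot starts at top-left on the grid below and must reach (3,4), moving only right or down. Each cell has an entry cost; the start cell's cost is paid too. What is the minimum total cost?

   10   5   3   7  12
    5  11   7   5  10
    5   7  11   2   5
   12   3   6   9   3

40

Path [0,0] → [0,1] → [0,2] → [0,3] → [1,3] → [2,3] → [2,4] → [3,4]: 10 + 5 + 3 + 7 + 5 + 2 + 5 + 3 = 40.
For comparison, the top-then-right route costs 55.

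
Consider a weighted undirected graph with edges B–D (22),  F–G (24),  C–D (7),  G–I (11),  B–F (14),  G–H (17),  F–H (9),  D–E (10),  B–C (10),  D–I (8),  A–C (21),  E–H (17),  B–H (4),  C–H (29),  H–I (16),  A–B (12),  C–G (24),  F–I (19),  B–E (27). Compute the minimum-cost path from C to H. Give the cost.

14

Comparing a few candidate routes:
C - D - E - H: 7 + 10 + 17 = 34
C - D - B - H: 7 + 22 + 4 = 33
C - D - I - H: 7 + 8 + 16 = 31
C - B - H: 10 + 4 = 14
C - B - F - H: 10 + 14 + 9 = 33
C - H: 29
Best route has total 14.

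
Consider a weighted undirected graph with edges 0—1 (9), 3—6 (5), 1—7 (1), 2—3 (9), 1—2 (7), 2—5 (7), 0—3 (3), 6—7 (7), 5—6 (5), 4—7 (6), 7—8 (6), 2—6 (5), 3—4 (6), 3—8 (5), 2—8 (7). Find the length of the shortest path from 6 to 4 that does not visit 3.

13

Paths from 6 to 4 avoiding 3:
6 -> 2 -> 8 -> 7 -> 4: 5 + 7 + 6 + 6 = 24
6 -> 5 -> 2 -> 8 -> 7 -> 4: 5 + 7 + 7 + 6 + 6 = 31
6 -> 2 -> 1 -> 7 -> 4: 5 + 7 + 1 + 6 = 19
6 -> 7 -> 4: 7 + 6 = 13
6 -> 5 -> 2 -> 1 -> 7 -> 4: 5 + 7 + 7 + 1 + 6 = 26
Shortest: 13.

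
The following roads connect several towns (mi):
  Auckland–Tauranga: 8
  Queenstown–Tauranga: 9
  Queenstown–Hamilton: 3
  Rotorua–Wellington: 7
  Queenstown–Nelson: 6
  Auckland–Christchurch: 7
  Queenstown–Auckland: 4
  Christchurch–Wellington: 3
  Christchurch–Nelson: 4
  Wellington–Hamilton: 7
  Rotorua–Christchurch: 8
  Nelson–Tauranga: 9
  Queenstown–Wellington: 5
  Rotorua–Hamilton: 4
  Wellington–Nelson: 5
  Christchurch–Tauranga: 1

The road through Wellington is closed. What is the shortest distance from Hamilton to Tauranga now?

12

A few of the Hamilton→Tauranga routes:
Hamilton -> Queenstown -> Tauranga: 3 + 9 = 12
Hamilton -> Queenstown -> Auckland -> Tauranga: 3 + 4 + 8 = 15
Hamilton -> Rotorua -> Christchurch -> Tauranga: 4 + 8 + 1 = 13
Hamilton -> Queenstown -> Nelson -> Tauranga: 3 + 6 + 9 = 18
Hamilton -> Queenstown -> Auckland -> Christchurch -> Tauranga: 3 + 4 + 7 + 1 = 15
Hamilton -> Queenstown -> Nelson -> Christchurch -> Tauranga: 3 + 6 + 4 + 1 = 14
The minimum is 12 mi.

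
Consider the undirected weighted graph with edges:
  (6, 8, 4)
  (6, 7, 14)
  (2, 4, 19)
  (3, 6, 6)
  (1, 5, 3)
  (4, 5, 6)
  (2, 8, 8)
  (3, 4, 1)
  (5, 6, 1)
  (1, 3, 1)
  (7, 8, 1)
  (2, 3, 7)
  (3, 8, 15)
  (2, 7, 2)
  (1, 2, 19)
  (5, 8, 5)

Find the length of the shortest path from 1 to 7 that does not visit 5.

Checking several routes:
1 → 3 → 8 → 7: 1 + 15 + 1 = 17
1 → 3 → 6 → 8 → 2 → 7: 1 + 6 + 4 + 8 + 2 = 21
1 → 3 → 6 → 8 → 7: 1 + 6 + 4 + 1 = 12
1 → 3 → 2 → 8 → 7: 1 + 7 + 8 + 1 = 17
1 → 2 → 7: 19 + 2 = 21
1 → 3 → 2 → 7: 1 + 7 + 2 = 10
The minimum is 10.

10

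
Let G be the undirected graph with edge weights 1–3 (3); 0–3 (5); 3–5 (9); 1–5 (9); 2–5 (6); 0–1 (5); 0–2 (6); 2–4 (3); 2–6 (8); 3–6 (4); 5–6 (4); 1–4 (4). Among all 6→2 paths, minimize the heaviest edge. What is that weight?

4

Comparing a few candidate routes:
6→3→1→0→2: max(4, 3, 5, 6) = 6
6→3→0→1→4→2: max(4, 5, 5, 4, 3) = 5
6→3→0→2: max(4, 5, 6) = 6
6→3→1→4→2: max(4, 3, 4, 3) = 4
6→5→2: max(4, 6) = 6
The minimum achievable maximum is 4.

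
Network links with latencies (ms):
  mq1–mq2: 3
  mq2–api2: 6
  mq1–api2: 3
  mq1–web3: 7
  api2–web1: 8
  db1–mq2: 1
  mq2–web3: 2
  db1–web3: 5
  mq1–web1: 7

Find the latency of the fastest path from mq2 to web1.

10

Comparing a few candidate routes:
mq2-api2-mq1-web1: 6 + 3 + 7 = 16
mq2-mq1-api2-web1: 3 + 3 + 8 = 14
mq2-web3-mq1-web1: 2 + 7 + 7 = 16
mq2-api2-web1: 6 + 8 = 14
mq2-mq1-web1: 3 + 7 = 10
Shortest: 10 ms.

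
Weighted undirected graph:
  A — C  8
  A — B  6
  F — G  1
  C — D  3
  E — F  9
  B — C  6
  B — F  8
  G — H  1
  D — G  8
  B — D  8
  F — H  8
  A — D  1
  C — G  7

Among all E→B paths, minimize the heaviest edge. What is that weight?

9

Some routes from E to B:
E→F→G→C→A→D→B: max(9, 1, 7, 8, 1, 8) = 9
E→F→G→C→D→A→B: max(9, 1, 7, 3, 1, 6) = 9
E→F→G→C→D→B: max(9, 1, 7, 3, 8) = 9
E→F→G→C→A→B: max(9, 1, 7, 8, 6) = 9
Best route has worst link 9.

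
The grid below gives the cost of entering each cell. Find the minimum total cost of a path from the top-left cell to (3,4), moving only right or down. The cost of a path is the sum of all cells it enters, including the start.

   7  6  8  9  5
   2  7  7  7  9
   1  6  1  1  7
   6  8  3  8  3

28

Take [0,0] [1,0] [2,0] [2,1] [2,2] [2,3] [2,4] [3,4] for a total of 7 + 2 + 1 + 6 + 1 + 1 + 7 + 3 = 28.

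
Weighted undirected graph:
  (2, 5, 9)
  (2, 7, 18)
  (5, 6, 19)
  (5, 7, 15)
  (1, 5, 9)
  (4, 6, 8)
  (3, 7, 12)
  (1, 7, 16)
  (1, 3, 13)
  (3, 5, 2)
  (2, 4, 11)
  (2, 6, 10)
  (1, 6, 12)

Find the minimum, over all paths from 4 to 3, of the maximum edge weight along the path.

Checking several routes:
4 → 2 → 5 → 3: max(11, 9, 2) = 11
4 → 6 → 1 → 5 → 3: max(8, 12, 9, 2) = 12
4 → 2 → 6 → 1 → 5 → 3: max(11, 10, 12, 9, 2) = 12
4 → 6 → 2 → 5 → 3: max(8, 10, 9, 2) = 10
Smallest bottleneck: 10.

10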